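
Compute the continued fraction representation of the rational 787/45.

Run the Euclidean algorithm on 787 and 45; the successive quotients are the partial quotients a_0, a_1, ... (each step inverts the fractional part left over by the previous one):
  787 = 17*45 + 22, so a_0 = 17.
  45 = 2*22 + 1, so a_1 = 2.
  22 = 22*1 + 0, so a_2 = 22.
The remainder reaches 0 after 3 divisions, so the expansion has 3 partial quotients, read off in order.

[17; 2, 22]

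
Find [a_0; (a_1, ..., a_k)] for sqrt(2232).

[47; (4, 10, 4, 94)]

Write x_i = (sqrt(2232) + m_i)/d_i with (m_0, d_0) = (0, 1). a_0 = floor(sqrt(2232)) = 47, since 47^2 = 2209 <= 2232 < 2304 = 48^2.
Iterate m_{i+1} = d_i*a_i - m_i, d_{i+1} = (2232 - m_{i+1}^2)/d_i, a_{i+1} = floor((a_0 + m_{i+1})/d_{i+1}):
  m_1 = 1*47 - 0 = 47, d_1 = (2232 - 47^2)/1 = 23/1 = 23, a_1 = floor((47 + 47)/23) = 4.
  m_2 = 23*4 - 47 = 45, d_2 = (2232 - 45^2)/23 = 207/23 = 9, a_2 = floor((47 + 45)/9) = 10.
  m_3 = 9*10 - 45 = 45, d_3 = (2232 - 45^2)/9 = 207/9 = 23, a_3 = floor((47 + 45)/23) = 4.
  m_4 = 23*4 - 45 = 47, d_4 = (2232 - 47^2)/23 = 23/23 = 1, a_4 = floor((47 + 47)/1) = 94.
  m_5 = 1*94 - 47 = 47, d_5 = (2232 - 47^2)/1 = 23/1 = 23: (m_5, d_5) = (m_1, d_1) = (47, 23), so from here the quotients repeat a_1, ..., a_4; the period length is 4.
Hence the expansion of sqrt(2232) is a_0 = 47 followed by the repeating block 4, 10, 4, 94 (period 4).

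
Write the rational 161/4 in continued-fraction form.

[40; 4]

Run the Euclidean algorithm on 161 and 4; the successive quotients are the partial quotients a_0, a_1, ... (each step inverts the fractional part left over by the previous one):
  161 = 40*4 + 1, so a_0 = 40.
  4 = 4*1 + 0, so a_1 = 4.
The remainder reaches 0 after 2 divisions, so the expansion has 2 partial quotients, read off in order.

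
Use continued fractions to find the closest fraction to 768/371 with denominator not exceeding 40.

60/29

Expand x = 768/371 as a continued fraction with the Euclidean algorithm:
  768 = 2*371 + 26, so a_0 = 2.
  371 = 14*26 + 7, so a_1 = 14.
  26 = 3*7 + 5, so a_2 = 3.
  7 = 1*5 + 2, so a_3 = 1.
  5 = 2*2 + 1, so a_4 = 2.
  2 = 2*1 + 0, so a_5 = 2.
so x = [2; 14, 3, 1, 2, 2].
Convergents (p_i = a_i*p_{i-1} + p_{i-2}, q_i = a_i*q_{i-1} + q_{i-2} with p_{-2}=0, p_{-1}=1, q_{-2}=1, q_{-1}=0), until the denominator exceeds 40:
  i=0: a_0=2, p_0 = 2*1 + 0 = 2, q_0 = 2*0 + 1 = 1.
  i=1: a_1=14, p_1 = 14*2 + 1 = 29, q_1 = 14*1 + 0 = 14.
  i=2: a_2=3, p_2 = 3*29 + 2 = 89, q_2 = 3*14 + 1 = 43.
q_2 = 43 > 40, so the last convergent with denominator <= 40 is p_1/q_1 = 29/14.
The closest fraction with denominator <= 40 is either p_1/q_1 or the intermediate fraction (k*p_1 + p_0)/(k*q_1 + q_0) with the largest k >= 1 whose denominator stays <= 40; these approach x as k grows, and every other convergent or intermediate fraction in range is farther away.
Largest k: floor((40 - q_0)/q_1) = floor((40 - 1)/14) = 2.
That gives (2*29 + 2)/(2*14 + 1) = 60/29.
Compare the errors: |x - 29/14| = |768*14 - 29*371|/(371*14) = 7/5194, and |x - 60/29| = |768*29 - 60*371|/(371*29) = 12/10759.
Cross-multiplying, 12*5194 = 62328 < 75313 = 7*10759, so 12/10759 is smaller: the intermediate fraction 60/29 is closer to x than 29/14.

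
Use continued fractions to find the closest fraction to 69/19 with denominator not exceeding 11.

40/11

Expand x = 69/19 as a continued fraction with the Euclidean algorithm:
  69 = 3*19 + 12, so a_0 = 3.
  19 = 1*12 + 7, so a_1 = 1.
  12 = 1*7 + 5, so a_2 = 1.
  7 = 1*5 + 2, so a_3 = 1.
  5 = 2*2 + 1, so a_4 = 2.
  2 = 2*1 + 0, so a_5 = 2.
so x = [3; 1, 1, 1, 2, 2].
Convergents (p_i = a_i*p_{i-1} + p_{i-2}, q_i = a_i*q_{i-1} + q_{i-2} with p_{-2}=0, p_{-1}=1, q_{-2}=1, q_{-1}=0), until the denominator exceeds 11:
  i=0: a_0=3, p_0 = 3*1 + 0 = 3, q_0 = 3*0 + 1 = 1.
  i=1: a_1=1, p_1 = 1*3 + 1 = 4, q_1 = 1*1 + 0 = 1.
  i=2: a_2=1, p_2 = 1*4 + 3 = 7, q_2 = 1*1 + 1 = 2.
  i=3: a_3=1, p_3 = 1*7 + 4 = 11, q_3 = 1*2 + 1 = 3.
  i=4: a_4=2, p_4 = 2*11 + 7 = 29, q_4 = 2*3 + 2 = 8.
  i=5: a_5=2, p_5 = 2*29 + 11 = 69, q_5 = 2*8 + 3 = 19.
q_5 = 19 > 11, so the last convergent with denominator <= 11 is p_4/q_4 = 29/8.
The closest fraction with denominator <= 11 is either p_4/q_4 or the intermediate fraction (k*p_4 + p_3)/(k*q_4 + q_3) with the largest k >= 1 whose denominator stays <= 11; these approach x as k grows, and every other convergent or intermediate fraction in range is farther away.
Largest k: floor((11 - q_3)/q_4) = floor((11 - 3)/8) = 1.
That gives (1*29 + 11)/(1*8 + 3) = 40/11.
Compare the errors: |x - 29/8| = |69*8 - 29*19|/(19*8) = 1/152, and |x - 40/11| = |69*11 - 40*19|/(19*11) = 1/209.
Cross-multiplying, 1*152 = 152 < 209 = 1*209, so 1/209 is smaller: the intermediate fraction 40/11 is closer to x than 29/8.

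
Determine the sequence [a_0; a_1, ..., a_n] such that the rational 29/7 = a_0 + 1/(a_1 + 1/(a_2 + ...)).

Run the Euclidean algorithm on 29 and 7; the successive quotients are the partial quotients a_0, a_1, ... (each step inverts the fractional part left over by the previous one):
  29 = 4*7 + 1, so a_0 = 4.
  7 = 7*1 + 0, so a_1 = 7.
The remainder reaches 0 after 2 divisions, so the expansion has 2 partial quotients, read off in order.

[4; 7]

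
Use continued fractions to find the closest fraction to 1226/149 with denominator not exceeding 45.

288/35

Expand x = 1226/149 as a continued fraction with the Euclidean algorithm:
  1226 = 8*149 + 34, so a_0 = 8.
  149 = 4*34 + 13, so a_1 = 4.
  34 = 2*13 + 8, so a_2 = 2.
  13 = 1*8 + 5, so a_3 = 1.
  8 = 1*5 + 3, so a_4 = 1.
  5 = 1*3 + 2, so a_5 = 1.
  3 = 1*2 + 1, so a_6 = 1.
  2 = 2*1 + 0, so a_7 = 2.
so x = [8; 4, 2, 1, 1, 1, 1, 2].
Convergents (p_i = a_i*p_{i-1} + p_{i-2}, q_i = a_i*q_{i-1} + q_{i-2} with p_{-2}=0, p_{-1}=1, q_{-2}=1, q_{-1}=0), until the denominator exceeds 45:
  i=0: a_0=8, p_0 = 8*1 + 0 = 8, q_0 = 8*0 + 1 = 1.
  i=1: a_1=4, p_1 = 4*8 + 1 = 33, q_1 = 4*1 + 0 = 4.
  i=2: a_2=2, p_2 = 2*33 + 8 = 74, q_2 = 2*4 + 1 = 9.
  i=3: a_3=1, p_3 = 1*74 + 33 = 107, q_3 = 1*9 + 4 = 13.
  i=4: a_4=1, p_4 = 1*107 + 74 = 181, q_4 = 1*13 + 9 = 22.
  i=5: a_5=1, p_5 = 1*181 + 107 = 288, q_5 = 1*22 + 13 = 35.
  i=6: a_6=1, p_6 = 1*288 + 181 = 469, q_6 = 1*35 + 22 = 57.
q_6 = 57 > 45, so the last convergent with denominator <= 45 is p_5/q_5 = 288/35.
The closest fraction with denominator <= 45 is either p_5/q_5 or the intermediate fraction (k*p_5 + p_4)/(k*q_5 + q_4) with the largest k >= 1 whose denominator stays <= 45; these approach x as k grows, and every other convergent or intermediate fraction in range is farther away.
Largest k: floor((45 - q_4)/q_5) = floor((45 - 22)/35) = 0.
Since k = 0, no intermediate fraction beyond p_5/q_5 has denominator <= 45, so the convergent 288/35 is the closest (its error is |1226*35 - 288*149|/(149*35) = 2/5215).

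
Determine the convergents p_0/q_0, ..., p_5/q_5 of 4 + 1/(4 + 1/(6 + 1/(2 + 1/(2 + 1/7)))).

4/1, 17/4, 106/25, 229/54, 564/133, 4177/985

Using the convergent recurrence p_i = a_i*p_{i-1} + p_{i-2}, q_i = a_i*q_{i-1} + q_{i-2} with p_{-2}=0, p_{-1}=1, q_{-2}=1, q_{-1}=0:
  i=0: a_0=4, p_0 = 4*1 + 0 = 4, q_0 = 4*0 + 1 = 1.
  i=1: a_1=4, p_1 = 4*4 + 1 = 17, q_1 = 4*1 + 0 = 4.
  i=2: a_2=6, p_2 = 6*17 + 4 = 106, q_2 = 6*4 + 1 = 25.
  i=3: a_3=2, p_3 = 2*106 + 17 = 229, q_3 = 2*25 + 4 = 54.
  i=4: a_4=2, p_4 = 2*229 + 106 = 564, q_4 = 2*54 + 25 = 133.
  i=5: a_5=7, p_5 = 7*564 + 229 = 4177, q_5 = 7*133 + 54 = 985.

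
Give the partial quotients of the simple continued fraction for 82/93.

Run the Euclidean algorithm on 82 and 93; the successive quotients are the partial quotients a_0, a_1, ... (each step inverts the fractional part left over by the previous one):
  82 = 0*93 + 82, so a_0 = 0.
  93 = 1*82 + 11, so a_1 = 1.
  82 = 7*11 + 5, so a_2 = 7.
  11 = 2*5 + 1, so a_3 = 2.
  5 = 5*1 + 0, so a_4 = 5.
The remainder reaches 0 after 5 divisions, so the expansion has 5 partial quotients, read off in order.

[0; 1, 7, 2, 5]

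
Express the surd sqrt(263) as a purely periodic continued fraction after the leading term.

[16; (4, 1, 1, 1, 1, 15, 1, 1, 1, 1, 4, 32)]

Write x_i = (sqrt(263) + m_i)/d_i with (m_0, d_0) = (0, 1). a_0 = floor(sqrt(263)) = 16, since 16^2 = 256 <= 263 < 289 = 17^2.
Iterate m_{i+1} = d_i*a_i - m_i, d_{i+1} = (263 - m_{i+1}^2)/d_i, a_{i+1} = floor((a_0 + m_{i+1})/d_{i+1}):
  m_1 = 1*16 - 0 = 16, d_1 = (263 - 16^2)/1 = 7/1 = 7, a_1 = floor((16 + 16)/7) = 4.
  m_2 = 7*4 - 16 = 12, d_2 = (263 - 12^2)/7 = 119/7 = 17, a_2 = floor((16 + 12)/17) = 1.
  m_3 = 17*1 - 12 = 5, d_3 = (263 - 5^2)/17 = 238/17 = 14, a_3 = floor((16 + 5)/14) = 1.
  m_4 = 14*1 - 5 = 9, d_4 = (263 - 9^2)/14 = 182/14 = 13, a_4 = floor((16 + 9)/13) = 1.
  m_5 = 13*1 - 9 = 4, d_5 = (263 - 4^2)/13 = 247/13 = 19, a_5 = floor((16 + 4)/19) = 1.
  m_6 = 19*1 - 4 = 15, d_6 = (263 - 15^2)/19 = 38/19 = 2, a_6 = floor((16 + 15)/2) = 15.
  m_7 = 2*15 - 15 = 15, d_7 = (263 - 15^2)/2 = 38/2 = 19, a_7 = floor((16 + 15)/19) = 1.
  m_8 = 19*1 - 15 = 4, d_8 = (263 - 4^2)/19 = 247/19 = 13, a_8 = floor((16 + 4)/13) = 1.
  m_9 = 13*1 - 4 = 9, d_9 = (263 - 9^2)/13 = 182/13 = 14, a_9 = floor((16 + 9)/14) = 1.
  m_10 = 14*1 - 9 = 5, d_10 = (263 - 5^2)/14 = 238/14 = 17, a_10 = floor((16 + 5)/17) = 1.
  m_11 = 17*1 - 5 = 12, d_11 = (263 - 12^2)/17 = 119/17 = 7, a_11 = floor((16 + 12)/7) = 4.
  m_12 = 7*4 - 12 = 16, d_12 = (263 - 16^2)/7 = 7/7 = 1, a_12 = floor((16 + 16)/1) = 32.
  m_13 = 1*32 - 16 = 16, d_13 = (263 - 16^2)/1 = 7/1 = 7: (m_13, d_13) = (m_1, d_1) = (16, 7), so from here the quotients repeat a_1, ..., a_12; the period length is 12.
Hence the expansion of sqrt(263) is a_0 = 16 followed by the repeating block 4, 1, 1, 1, 1, 15, 1, 1, 1, 1, 4, 32 (period 12).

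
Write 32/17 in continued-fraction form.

[1; 1, 7, 2]

Run the Euclidean algorithm on 32 and 17; the successive quotients are the partial quotients a_0, a_1, ... (each step inverts the fractional part left over by the previous one):
  32 = 1*17 + 15, so a_0 = 1.
  17 = 1*15 + 2, so a_1 = 1.
  15 = 7*2 + 1, so a_2 = 7.
  2 = 2*1 + 0, so a_3 = 2.
The remainder reaches 0 after 4 divisions, so the expansion has 4 partial quotients, read off in order.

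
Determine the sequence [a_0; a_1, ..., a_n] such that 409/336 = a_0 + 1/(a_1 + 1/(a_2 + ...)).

[1; 4, 1, 1, 1, 1, 14]

Run the Euclidean algorithm on 409 and 336; the successive quotients are the partial quotients a_0, a_1, ... (each step inverts the fractional part left over by the previous one):
  409 = 1*336 + 73, so a_0 = 1.
  336 = 4*73 + 44, so a_1 = 4.
  73 = 1*44 + 29, so a_2 = 1.
  44 = 1*29 + 15, so a_3 = 1.
  29 = 1*15 + 14, so a_4 = 1.
  15 = 1*14 + 1, so a_5 = 1.
  14 = 14*1 + 0, so a_6 = 14.
The remainder reaches 0 after 7 divisions, so the expansion has 7 partial quotients, read off in order.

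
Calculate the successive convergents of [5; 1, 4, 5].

Using the convergent recurrence p_i = a_i*p_{i-1} + p_{i-2}, q_i = a_i*q_{i-1} + q_{i-2} with p_{-2}=0, p_{-1}=1, q_{-2}=1, q_{-1}=0:
  i=0: a_0=5, p_0 = 5*1 + 0 = 5, q_0 = 5*0 + 1 = 1.
  i=1: a_1=1, p_1 = 1*5 + 1 = 6, q_1 = 1*1 + 0 = 1.
  i=2: a_2=4, p_2 = 4*6 + 5 = 29, q_2 = 4*1 + 1 = 5.
  i=3: a_3=5, p_3 = 5*29 + 6 = 151, q_3 = 5*5 + 1 = 26.

5/1, 6/1, 29/5, 151/26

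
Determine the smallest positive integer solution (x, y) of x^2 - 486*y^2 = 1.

(x, y) = (485, 22)

First expand sqrt(486) as a continued fraction. With x_i = (sqrt(486) + m_i)/d_i and (m_0, d_0) = (0, 1): a_0 = floor(sqrt(486)) = 22, since 22^2 = 484 <= 486 < 529 = 23^2.
Iterate m_{i+1} = d_i*a_i - m_i, d_{i+1} = (486 - m_{i+1}^2)/d_i, a_{i+1} = floor((a_0 + m_{i+1})/d_{i+1}):
  m_1 = 1*22 - 0 = 22, d_1 = (486 - 22^2)/1 = 2/1 = 2, a_1 = floor((22 + 22)/2) = 22.
  m_2 = 2*22 - 22 = 22, d_2 = (486 - 22^2)/2 = 2/2 = 1, a_2 = floor((22 + 22)/1) = 44.
  m_3 = 1*44 - 22 = 22, d_3 = (486 - 22^2)/1 = 2/1 = 2: (m_3, d_3) = (m_1, d_1) = (22, 2), so from here the quotients repeat a_1, a_2; the period length is 2.
So sqrt(486) = [22; (22, 44)] with period length k = 2.
k is even, so the fundamental solution of x^2 - 486y^2 = 1 is (p_{k-1}, q_{k-1}) = (p_1, q_1); compute convergents through index 1.
Convergents (p_i = a_i*p_{i-1} + p_{i-2}, q_i = a_i*q_{i-1} + q_{i-2} with p_{-2}=0, p_{-1}=1, q_{-2}=1, q_{-1}=0):
  i=0: a_0=22, p_0 = 22*1 + 0 = 22, q_0 = 22*0 + 1 = 1.
  i=1: a_1=22, p_1 = 22*22 + 1 = 485, q_1 = 22*1 + 0 = 22.
Check: 485^2 - 486*22^2 = 235225 - 235224 = 1, so (x, y) = (485, 22) solves the equation, and by the theorem it is the least positive solution.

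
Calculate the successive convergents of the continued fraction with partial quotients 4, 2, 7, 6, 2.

Using the convergent recurrence p_i = a_i*p_{i-1} + p_{i-2}, q_i = a_i*q_{i-1} + q_{i-2} with p_{-2}=0, p_{-1}=1, q_{-2}=1, q_{-1}=0:
  i=0: a_0=4, p_0 = 4*1 + 0 = 4, q_0 = 4*0 + 1 = 1.
  i=1: a_1=2, p_1 = 2*4 + 1 = 9, q_1 = 2*1 + 0 = 2.
  i=2: a_2=7, p_2 = 7*9 + 4 = 67, q_2 = 7*2 + 1 = 15.
  i=3: a_3=6, p_3 = 6*67 + 9 = 411, q_3 = 6*15 + 2 = 92.
  i=4: a_4=2, p_4 = 2*411 + 67 = 889, q_4 = 2*92 + 15 = 199.

4/1, 9/2, 67/15, 411/92, 889/199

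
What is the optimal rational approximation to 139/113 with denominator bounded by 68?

75/61

Expand x = 139/113 as a continued fraction with the Euclidean algorithm:
  139 = 1*113 + 26, so a_0 = 1.
  113 = 4*26 + 9, so a_1 = 4.
  26 = 2*9 + 8, so a_2 = 2.
  9 = 1*8 + 1, so a_3 = 1.
  8 = 8*1 + 0, so a_4 = 8.
so x = [1; 4, 2, 1, 8].
Convergents (p_i = a_i*p_{i-1} + p_{i-2}, q_i = a_i*q_{i-1} + q_{i-2} with p_{-2}=0, p_{-1}=1, q_{-2}=1, q_{-1}=0), until the denominator exceeds 68:
  i=0: a_0=1, p_0 = 1*1 + 0 = 1, q_0 = 1*0 + 1 = 1.
  i=1: a_1=4, p_1 = 4*1 + 1 = 5, q_1 = 4*1 + 0 = 4.
  i=2: a_2=2, p_2 = 2*5 + 1 = 11, q_2 = 2*4 + 1 = 9.
  i=3: a_3=1, p_3 = 1*11 + 5 = 16, q_3 = 1*9 + 4 = 13.
  i=4: a_4=8, p_4 = 8*16 + 11 = 139, q_4 = 8*13 + 9 = 113.
q_4 = 113 > 68, so the last convergent with denominator <= 68 is p_3/q_3 = 16/13.
The closest fraction with denominator <= 68 is either p_3/q_3 or the intermediate fraction (k*p_3 + p_2)/(k*q_3 + q_2) with the largest k >= 1 whose denominator stays <= 68; these approach x as k grows, and every other convergent or intermediate fraction in range is farther away.
Largest k: floor((68 - q_2)/q_3) = floor((68 - 9)/13) = 4.
That gives (4*16 + 11)/(4*13 + 9) = 75/61.
Compare the errors: |x - 16/13| = |139*13 - 16*113|/(113*13) = 1/1469, and |x - 75/61| = |139*61 - 75*113|/(113*61) = 4/6893.
Cross-multiplying, 4*1469 = 5876 < 6893 = 1*6893, so 4/6893 is smaller: the intermediate fraction 75/61 is closer to x than 16/13.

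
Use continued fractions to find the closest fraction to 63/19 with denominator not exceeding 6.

10/3

Expand x = 63/19 as a continued fraction with the Euclidean algorithm:
  63 = 3*19 + 6, so a_0 = 3.
  19 = 3*6 + 1, so a_1 = 3.
  6 = 6*1 + 0, so a_2 = 6.
so x = [3; 3, 6].
Convergents (p_i = a_i*p_{i-1} + p_{i-2}, q_i = a_i*q_{i-1} + q_{i-2} with p_{-2}=0, p_{-1}=1, q_{-2}=1, q_{-1}=0), until the denominator exceeds 6:
  i=0: a_0=3, p_0 = 3*1 + 0 = 3, q_0 = 3*0 + 1 = 1.
  i=1: a_1=3, p_1 = 3*3 + 1 = 10, q_1 = 3*1 + 0 = 3.
  i=2: a_2=6, p_2 = 6*10 + 3 = 63, q_2 = 6*3 + 1 = 19.
q_2 = 19 > 6, so the last convergent with denominator <= 6 is p_1/q_1 = 10/3.
The closest fraction with denominator <= 6 is either p_1/q_1 or the intermediate fraction (k*p_1 + p_0)/(k*q_1 + q_0) with the largest k >= 1 whose denominator stays <= 6; these approach x as k grows, and every other convergent or intermediate fraction in range is farther away.
Largest k: floor((6 - q_0)/q_1) = floor((6 - 1)/3) = 1.
That gives (1*10 + 3)/(1*3 + 1) = 13/4.
Compare the errors: |x - 10/3| = |63*3 - 10*19|/(19*3) = 1/57, and |x - 13/4| = |63*4 - 13*19|/(19*4) = 5/76.
Cross-multiplying, 1*76 = 76 < 285 = 5*57, so 1/57 is smaller: the convergent 10/3 is closer to x than 13/4.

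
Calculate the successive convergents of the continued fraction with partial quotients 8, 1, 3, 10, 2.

Using the convergent recurrence p_i = a_i*p_{i-1} + p_{i-2}, q_i = a_i*q_{i-1} + q_{i-2} with p_{-2}=0, p_{-1}=1, q_{-2}=1, q_{-1}=0:
  i=0: a_0=8, p_0 = 8*1 + 0 = 8, q_0 = 8*0 + 1 = 1.
  i=1: a_1=1, p_1 = 1*8 + 1 = 9, q_1 = 1*1 + 0 = 1.
  i=2: a_2=3, p_2 = 3*9 + 8 = 35, q_2 = 3*1 + 1 = 4.
  i=3: a_3=10, p_3 = 10*35 + 9 = 359, q_3 = 10*4 + 1 = 41.
  i=4: a_4=2, p_4 = 2*359 + 35 = 753, q_4 = 2*41 + 4 = 86.

8/1, 9/1, 35/4, 359/41, 753/86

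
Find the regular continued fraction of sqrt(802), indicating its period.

Write x_i = (sqrt(802) + m_i)/d_i with (m_0, d_0) = (0, 1). a_0 = floor(sqrt(802)) = 28, since 28^2 = 784 <= 802 < 841 = 29^2.
Iterate m_{i+1} = d_i*a_i - m_i, d_{i+1} = (802 - m_{i+1}^2)/d_i, a_{i+1} = floor((a_0 + m_{i+1})/d_{i+1}):
  m_1 = 1*28 - 0 = 28, d_1 = (802 - 28^2)/1 = 18/1 = 18, a_1 = floor((28 + 28)/18) = 3.
  m_2 = 18*3 - 28 = 26, d_2 = (802 - 26^2)/18 = 126/18 = 7, a_2 = floor((28 + 26)/7) = 7.
  m_3 = 7*7 - 26 = 23, d_3 = (802 - 23^2)/7 = 273/7 = 39, a_3 = floor((28 + 23)/39) = 1.
  m_4 = 39*1 - 23 = 16, d_4 = (802 - 16^2)/39 = 546/39 = 14, a_4 = floor((28 + 16)/14) = 3.
  m_5 = 14*3 - 16 = 26, d_5 = (802 - 26^2)/14 = 126/14 = 9, a_5 = floor((28 + 26)/9) = 6.
  m_6 = 9*6 - 26 = 28, d_6 = (802 - 28^2)/9 = 18/9 = 2, a_6 = floor((28 + 28)/2) = 28.
  m_7 = 2*28 - 28 = 28, d_7 = (802 - 28^2)/2 = 18/2 = 9, a_7 = floor((28 + 28)/9) = 6.
  m_8 = 9*6 - 28 = 26, d_8 = (802 - 26^2)/9 = 126/9 = 14, a_8 = floor((28 + 26)/14) = 3.
  m_9 = 14*3 - 26 = 16, d_9 = (802 - 16^2)/14 = 546/14 = 39, a_9 = floor((28 + 16)/39) = 1.
  m_10 = 39*1 - 16 = 23, d_10 = (802 - 23^2)/39 = 273/39 = 7, a_10 = floor((28 + 23)/7) = 7.
  m_11 = 7*7 - 23 = 26, d_11 = (802 - 26^2)/7 = 126/7 = 18, a_11 = floor((28 + 26)/18) = 3.
  m_12 = 18*3 - 26 = 28, d_12 = (802 - 28^2)/18 = 18/18 = 1, a_12 = floor((28 + 28)/1) = 56.
  m_13 = 1*56 - 28 = 28, d_13 = (802 - 28^2)/1 = 18/1 = 18: (m_13, d_13) = (m_1, d_1) = (28, 18), so from here the quotients repeat a_1, ..., a_12; the period length is 12.
Hence the expansion of sqrt(802) is a_0 = 28 followed by the repeating block 3, 7, 1, 3, 6, 28, 6, 3, 1, 7, 3, 56 (period 12).

[28; (3, 7, 1, 3, 6, 28, 6, 3, 1, 7, 3, 56)]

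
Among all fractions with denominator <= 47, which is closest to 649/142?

Expand x = 649/142 as a continued fraction with the Euclidean algorithm:
  649 = 4*142 + 81, so a_0 = 4.
  142 = 1*81 + 61, so a_1 = 1.
  81 = 1*61 + 20, so a_2 = 1.
  61 = 3*20 + 1, so a_3 = 3.
  20 = 20*1 + 0, so a_4 = 20.
so x = [4; 1, 1, 3, 20].
Convergents (p_i = a_i*p_{i-1} + p_{i-2}, q_i = a_i*q_{i-1} + q_{i-2} with p_{-2}=0, p_{-1}=1, q_{-2}=1, q_{-1}=0), until the denominator exceeds 47:
  i=0: a_0=4, p_0 = 4*1 + 0 = 4, q_0 = 4*0 + 1 = 1.
  i=1: a_1=1, p_1 = 1*4 + 1 = 5, q_1 = 1*1 + 0 = 1.
  i=2: a_2=1, p_2 = 1*5 + 4 = 9, q_2 = 1*1 + 1 = 2.
  i=3: a_3=3, p_3 = 3*9 + 5 = 32, q_3 = 3*2 + 1 = 7.
  i=4: a_4=20, p_4 = 20*32 + 9 = 649, q_4 = 20*7 + 2 = 142.
q_4 = 142 > 47, so the last convergent with denominator <= 47 is p_3/q_3 = 32/7.
The closest fraction with denominator <= 47 is either p_3/q_3 or the intermediate fraction (k*p_3 + p_2)/(k*q_3 + q_2) with the largest k >= 1 whose denominator stays <= 47; these approach x as k grows, and every other convergent or intermediate fraction in range is farther away.
Largest k: floor((47 - q_2)/q_3) = floor((47 - 2)/7) = 6.
That gives (6*32 + 9)/(6*7 + 2) = 201/44.
Compare the errors: |x - 32/7| = |649*7 - 32*142|/(142*7) = 1/994, and |x - 201/44| = |649*44 - 201*142|/(142*44) = 14/6248.
Cross-multiplying, 1*6248 = 6248 < 13916 = 14*994, so 1/994 is smaller: the convergent 32/7 is closer to x than 201/44.

32/7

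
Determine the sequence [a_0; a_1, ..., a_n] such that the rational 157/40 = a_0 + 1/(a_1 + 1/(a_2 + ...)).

[3; 1, 12, 3]

Run the Euclidean algorithm on 157 and 40; the successive quotients are the partial quotients a_0, a_1, ... (each step inverts the fractional part left over by the previous one):
  157 = 3*40 + 37, so a_0 = 3.
  40 = 1*37 + 3, so a_1 = 1.
  37 = 12*3 + 1, so a_2 = 12.
  3 = 3*1 + 0, so a_3 = 3.
The remainder reaches 0 after 4 divisions, so the expansion has 4 partial quotients, read off in order.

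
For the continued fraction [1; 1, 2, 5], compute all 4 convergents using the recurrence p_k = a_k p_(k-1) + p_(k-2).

Using the convergent recurrence p_i = a_i*p_{i-1} + p_{i-2}, q_i = a_i*q_{i-1} + q_{i-2} with p_{-2}=0, p_{-1}=1, q_{-2}=1, q_{-1}=0:
  i=0: a_0=1, p_0 = 1*1 + 0 = 1, q_0 = 1*0 + 1 = 1.
  i=1: a_1=1, p_1 = 1*1 + 1 = 2, q_1 = 1*1 + 0 = 1.
  i=2: a_2=2, p_2 = 2*2 + 1 = 5, q_2 = 2*1 + 1 = 3.
  i=3: a_3=5, p_3 = 5*5 + 2 = 27, q_3 = 5*3 + 1 = 16.

1/1, 2/1, 5/3, 27/16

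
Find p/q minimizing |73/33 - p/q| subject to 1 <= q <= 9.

20/9

Expand x = 73/33 as a continued fraction with the Euclidean algorithm:
  73 = 2*33 + 7, so a_0 = 2.
  33 = 4*7 + 5, so a_1 = 4.
  7 = 1*5 + 2, so a_2 = 1.
  5 = 2*2 + 1, so a_3 = 2.
  2 = 2*1 + 0, so a_4 = 2.
so x = [2; 4, 1, 2, 2].
Convergents (p_i = a_i*p_{i-1} + p_{i-2}, q_i = a_i*q_{i-1} + q_{i-2} with p_{-2}=0, p_{-1}=1, q_{-2}=1, q_{-1}=0), until the denominator exceeds 9:
  i=0: a_0=2, p_0 = 2*1 + 0 = 2, q_0 = 2*0 + 1 = 1.
  i=1: a_1=4, p_1 = 4*2 + 1 = 9, q_1 = 4*1 + 0 = 4.
  i=2: a_2=1, p_2 = 1*9 + 2 = 11, q_2 = 1*4 + 1 = 5.
  i=3: a_3=2, p_3 = 2*11 + 9 = 31, q_3 = 2*5 + 4 = 14.
q_3 = 14 > 9, so the last convergent with denominator <= 9 is p_2/q_2 = 11/5.
The closest fraction with denominator <= 9 is either p_2/q_2 or the intermediate fraction (k*p_2 + p_1)/(k*q_2 + q_1) with the largest k >= 1 whose denominator stays <= 9; these approach x as k grows, and every other convergent or intermediate fraction in range is farther away.
Largest k: floor((9 - q_1)/q_2) = floor((9 - 4)/5) = 1.
That gives (1*11 + 9)/(1*5 + 4) = 20/9.
Compare the errors: |x - 11/5| = |73*5 - 11*33|/(33*5) = 2/165, and |x - 20/9| = |73*9 - 20*33|/(33*9) = 3/297.
Cross-multiplying, 3*165 = 495 < 594 = 2*297, so 3/297 is smaller: the intermediate fraction 20/9 is closer to x than 11/5.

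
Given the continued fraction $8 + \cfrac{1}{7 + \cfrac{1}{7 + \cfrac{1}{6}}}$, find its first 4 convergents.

Using the convergent recurrence p_i = a_i*p_{i-1} + p_{i-2}, q_i = a_i*q_{i-1} + q_{i-2} with p_{-2}=0, p_{-1}=1, q_{-2}=1, q_{-1}=0:
  i=0: a_0=8, p_0 = 8*1 + 0 = 8, q_0 = 8*0 + 1 = 1.
  i=1: a_1=7, p_1 = 7*8 + 1 = 57, q_1 = 7*1 + 0 = 7.
  i=2: a_2=7, p_2 = 7*57 + 8 = 407, q_2 = 7*7 + 1 = 50.
  i=3: a_3=6, p_3 = 6*407 + 57 = 2499, q_3 = 6*50 + 7 = 307.

8/1, 57/7, 407/50, 2499/307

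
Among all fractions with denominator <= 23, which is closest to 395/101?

43/11

Expand x = 395/101 as a continued fraction with the Euclidean algorithm:
  395 = 3*101 + 92, so a_0 = 3.
  101 = 1*92 + 9, so a_1 = 1.
  92 = 10*9 + 2, so a_2 = 10.
  9 = 4*2 + 1, so a_3 = 4.
  2 = 2*1 + 0, so a_4 = 2.
so x = [3; 1, 10, 4, 2].
Convergents (p_i = a_i*p_{i-1} + p_{i-2}, q_i = a_i*q_{i-1} + q_{i-2} with p_{-2}=0, p_{-1}=1, q_{-2}=1, q_{-1}=0), until the denominator exceeds 23:
  i=0: a_0=3, p_0 = 3*1 + 0 = 3, q_0 = 3*0 + 1 = 1.
  i=1: a_1=1, p_1 = 1*3 + 1 = 4, q_1 = 1*1 + 0 = 1.
  i=2: a_2=10, p_2 = 10*4 + 3 = 43, q_2 = 10*1 + 1 = 11.
  i=3: a_3=4, p_3 = 4*43 + 4 = 176, q_3 = 4*11 + 1 = 45.
q_3 = 45 > 23, so the last convergent with denominator <= 23 is p_2/q_2 = 43/11.
The closest fraction with denominator <= 23 is either p_2/q_2 or the intermediate fraction (k*p_2 + p_1)/(k*q_2 + q_1) with the largest k >= 1 whose denominator stays <= 23; these approach x as k grows, and every other convergent or intermediate fraction in range is farther away.
Largest k: floor((23 - q_1)/q_2) = floor((23 - 1)/11) = 2.
That gives (2*43 + 4)/(2*11 + 1) = 90/23.
Compare the errors: |x - 43/11| = |395*11 - 43*101|/(101*11) = 2/1111, and |x - 90/23| = |395*23 - 90*101|/(101*23) = 5/2323.
Cross-multiplying, 2*2323 = 4646 < 5555 = 5*1111, so 2/1111 is smaller: the convergent 43/11 is closer to x than 90/23.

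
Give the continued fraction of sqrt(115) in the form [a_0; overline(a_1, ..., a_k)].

Write x_i = (sqrt(115) + m_i)/d_i with (m_0, d_0) = (0, 1). a_0 = floor(sqrt(115)) = 10, since 10^2 = 100 <= 115 < 121 = 11^2.
Iterate m_{i+1} = d_i*a_i - m_i, d_{i+1} = (115 - m_{i+1}^2)/d_i, a_{i+1} = floor((a_0 + m_{i+1})/d_{i+1}):
  m_1 = 1*10 - 0 = 10, d_1 = (115 - 10^2)/1 = 15/1 = 15, a_1 = floor((10 + 10)/15) = 1.
  m_2 = 15*1 - 10 = 5, d_2 = (115 - 5^2)/15 = 90/15 = 6, a_2 = floor((10 + 5)/6) = 2.
  m_3 = 6*2 - 5 = 7, d_3 = (115 - 7^2)/6 = 66/6 = 11, a_3 = floor((10 + 7)/11) = 1.
  m_4 = 11*1 - 7 = 4, d_4 = (115 - 4^2)/11 = 99/11 = 9, a_4 = floor((10 + 4)/9) = 1.
  m_5 = 9*1 - 4 = 5, d_5 = (115 - 5^2)/9 = 90/9 = 10, a_5 = floor((10 + 5)/10) = 1.
  m_6 = 10*1 - 5 = 5, d_6 = (115 - 5^2)/10 = 90/10 = 9, a_6 = floor((10 + 5)/9) = 1.
  m_7 = 9*1 - 5 = 4, d_7 = (115 - 4^2)/9 = 99/9 = 11, a_7 = floor((10 + 4)/11) = 1.
  m_8 = 11*1 - 4 = 7, d_8 = (115 - 7^2)/11 = 66/11 = 6, a_8 = floor((10 + 7)/6) = 2.
  m_9 = 6*2 - 7 = 5, d_9 = (115 - 5^2)/6 = 90/6 = 15, a_9 = floor((10 + 5)/15) = 1.
  m_10 = 15*1 - 5 = 10, d_10 = (115 - 10^2)/15 = 15/15 = 1, a_10 = floor((10 + 10)/1) = 20.
  m_11 = 1*20 - 10 = 10, d_11 = (115 - 10^2)/1 = 15/1 = 15: (m_11, d_11) = (m_1, d_1) = (10, 15), so from here the quotients repeat a_1, ..., a_10; the period length is 10.
Hence the expansion of sqrt(115) is a_0 = 10 followed by the repeating block 1, 2, 1, 1, 1, 1, 1, 2, 1, 20 (period 10).

[10; overline(1, 2, 1, 1, 1, 1, 1, 2, 1, 20)]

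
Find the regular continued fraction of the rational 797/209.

[3; 1, 4, 2, 1, 3, 1, 2]

Run the Euclidean algorithm on 797 and 209; the successive quotients are the partial quotients a_0, a_1, ... (each step inverts the fractional part left over by the previous one):
  797 = 3*209 + 170, so a_0 = 3.
  209 = 1*170 + 39, so a_1 = 1.
  170 = 4*39 + 14, so a_2 = 4.
  39 = 2*14 + 11, so a_3 = 2.
  14 = 1*11 + 3, so a_4 = 1.
  11 = 3*3 + 2, so a_5 = 3.
  3 = 1*2 + 1, so a_6 = 1.
  2 = 2*1 + 0, so a_7 = 2.
The remainder reaches 0 after 8 divisions, so the expansion has 8 partial quotients, read off in order.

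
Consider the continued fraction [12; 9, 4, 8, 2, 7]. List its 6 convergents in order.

Using the convergent recurrence p_i = a_i*p_{i-1} + p_{i-2}, q_i = a_i*q_{i-1} + q_{i-2} with p_{-2}=0, p_{-1}=1, q_{-2}=1, q_{-1}=0:
  i=0: a_0=12, p_0 = 12*1 + 0 = 12, q_0 = 12*0 + 1 = 1.
  i=1: a_1=9, p_1 = 9*12 + 1 = 109, q_1 = 9*1 + 0 = 9.
  i=2: a_2=4, p_2 = 4*109 + 12 = 448, q_2 = 4*9 + 1 = 37.
  i=3: a_3=8, p_3 = 8*448 + 109 = 3693, q_3 = 8*37 + 9 = 305.
  i=4: a_4=2, p_4 = 2*3693 + 448 = 7834, q_4 = 2*305 + 37 = 647.
  i=5: a_5=7, p_5 = 7*7834 + 3693 = 58531, q_5 = 7*647 + 305 = 4834.

12/1, 109/9, 448/37, 3693/305, 7834/647, 58531/4834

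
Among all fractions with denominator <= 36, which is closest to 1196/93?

Expand x = 1196/93 as a continued fraction with the Euclidean algorithm:
  1196 = 12*93 + 80, so a_0 = 12.
  93 = 1*80 + 13, so a_1 = 1.
  80 = 6*13 + 2, so a_2 = 6.
  13 = 6*2 + 1, so a_3 = 6.
  2 = 2*1 + 0, so a_4 = 2.
so x = [12; 1, 6, 6, 2].
Convergents (p_i = a_i*p_{i-1} + p_{i-2}, q_i = a_i*q_{i-1} + q_{i-2} with p_{-2}=0, p_{-1}=1, q_{-2}=1, q_{-1}=0), until the denominator exceeds 36:
  i=0: a_0=12, p_0 = 12*1 + 0 = 12, q_0 = 12*0 + 1 = 1.
  i=1: a_1=1, p_1 = 1*12 + 1 = 13, q_1 = 1*1 + 0 = 1.
  i=2: a_2=6, p_2 = 6*13 + 12 = 90, q_2 = 6*1 + 1 = 7.
  i=3: a_3=6, p_3 = 6*90 + 13 = 553, q_3 = 6*7 + 1 = 43.
q_3 = 43 > 36, so the last convergent with denominator <= 36 is p_2/q_2 = 90/7.
The closest fraction with denominator <= 36 is either p_2/q_2 or the intermediate fraction (k*p_2 + p_1)/(k*q_2 + q_1) with the largest k >= 1 whose denominator stays <= 36; these approach x as k grows, and every other convergent or intermediate fraction in range is farther away.
Largest k: floor((36 - q_1)/q_2) = floor((36 - 1)/7) = 5.
That gives (5*90 + 13)/(5*7 + 1) = 463/36.
Compare the errors: |x - 90/7| = |1196*7 - 90*93|/(93*7) = 2/651, and |x - 463/36| = |1196*36 - 463*93|/(93*36) = 3/3348.
Cross-multiplying, 3*651 = 1953 < 6696 = 2*3348, so 3/3348 is smaller: the intermediate fraction 463/36 is closer to x than 90/7.

463/36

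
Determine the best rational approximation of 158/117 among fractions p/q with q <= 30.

Expand x = 158/117 as a continued fraction with the Euclidean algorithm:
  158 = 1*117 + 41, so a_0 = 1.
  117 = 2*41 + 35, so a_1 = 2.
  41 = 1*35 + 6, so a_2 = 1.
  35 = 5*6 + 5, so a_3 = 5.
  6 = 1*5 + 1, so a_4 = 1.
  5 = 5*1 + 0, so a_5 = 5.
so x = [1; 2, 1, 5, 1, 5].
Convergents (p_i = a_i*p_{i-1} + p_{i-2}, q_i = a_i*q_{i-1} + q_{i-2} with p_{-2}=0, p_{-1}=1, q_{-2}=1, q_{-1}=0), until the denominator exceeds 30:
  i=0: a_0=1, p_0 = 1*1 + 0 = 1, q_0 = 1*0 + 1 = 1.
  i=1: a_1=2, p_1 = 2*1 + 1 = 3, q_1 = 2*1 + 0 = 2.
  i=2: a_2=1, p_2 = 1*3 + 1 = 4, q_2 = 1*2 + 1 = 3.
  i=3: a_3=5, p_3 = 5*4 + 3 = 23, q_3 = 5*3 + 2 = 17.
  i=4: a_4=1, p_4 = 1*23 + 4 = 27, q_4 = 1*17 + 3 = 20.
  i=5: a_5=5, p_5 = 5*27 + 23 = 158, q_5 = 5*20 + 17 = 117.
q_5 = 117 > 30, so the last convergent with denominator <= 30 is p_4/q_4 = 27/20.
The closest fraction with denominator <= 30 is either p_4/q_4 or the intermediate fraction (k*p_4 + p_3)/(k*q_4 + q_3) with the largest k >= 1 whose denominator stays <= 30; these approach x as k grows, and every other convergent or intermediate fraction in range is farther away.
Largest k: floor((30 - q_3)/q_4) = floor((30 - 17)/20) = 0.
Since k = 0, no intermediate fraction beyond p_4/q_4 has denominator <= 30, so the convergent 27/20 is the closest (its error is |158*20 - 27*117|/(117*20) = 1/2340).

27/20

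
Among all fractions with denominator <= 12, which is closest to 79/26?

3/1

Expand x = 79/26 as a continued fraction with the Euclidean algorithm:
  79 = 3*26 + 1, so a_0 = 3.
  26 = 26*1 + 0, so a_1 = 26.
so x = [3; 26].
Convergents (p_i = a_i*p_{i-1} + p_{i-2}, q_i = a_i*q_{i-1} + q_{i-2} with p_{-2}=0, p_{-1}=1, q_{-2}=1, q_{-1}=0), until the denominator exceeds 12:
  i=0: a_0=3, p_0 = 3*1 + 0 = 3, q_0 = 3*0 + 1 = 1.
  i=1: a_1=26, p_1 = 26*3 + 1 = 79, q_1 = 26*1 + 0 = 26.
q_1 = 26 > 12, so the last convergent with denominator <= 12 is p_0/q_0 = 3/1.
The closest fraction with denominator <= 12 is either p_0/q_0 or the intermediate fraction (k*p_0 + p_{-1})/(k*q_0 + q_{-1}) with the largest k >= 1 whose denominator stays <= 12; these approach x as k grows, and every other convergent or intermediate fraction in range is farther away.
Largest k: floor((12 - q_{-1})/q_0) = floor((12 - 0)/1) = 12 (using the seeds p_{-1} = 1, q_{-1} = 0).
That gives (12*3 + 1)/(12*1 + 0) = 37/12.
Compare the errors: |x - 3/1| = |79*1 - 3*26|/(26*1) = 1/26, and |x - 37/12| = |79*12 - 37*26|/(26*12) = 14/312.
Cross-multiplying, 1*312 = 312 < 364 = 14*26, so 1/26 is smaller: the convergent 3/1 is closer to x than 37/12.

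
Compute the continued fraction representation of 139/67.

[2; 13, 2, 2]

Run the Euclidean algorithm on 139 and 67; the successive quotients are the partial quotients a_0, a_1, ... (each step inverts the fractional part left over by the previous one):
  139 = 2*67 + 5, so a_0 = 2.
  67 = 13*5 + 2, so a_1 = 13.
  5 = 2*2 + 1, so a_2 = 2.
  2 = 2*1 + 0, so a_3 = 2.
The remainder reaches 0 after 4 divisions, so the expansion has 4 partial quotients, read off in order.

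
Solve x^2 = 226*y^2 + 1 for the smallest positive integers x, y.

(x, y) = (451, 30)

First expand sqrt(226) as a continued fraction. With x_i = (sqrt(226) + m_i)/d_i and (m_0, d_0) = (0, 1): a_0 = floor(sqrt(226)) = 15, since 15^2 = 225 <= 226 < 256 = 16^2.
Iterate m_{i+1} = d_i*a_i - m_i, d_{i+1} = (226 - m_{i+1}^2)/d_i, a_{i+1} = floor((a_0 + m_{i+1})/d_{i+1}):
  m_1 = 1*15 - 0 = 15, d_1 = (226 - 15^2)/1 = 1/1 = 1, a_1 = floor((15 + 15)/1) = 30.
  m_2 = 1*30 - 15 = 15, d_2 = (226 - 15^2)/1 = 1/1 = 1: (m_2, d_2) = (m_1, d_1) = (15, 1), so from here the quotient a_1 repeats; the period length is 1.
So sqrt(226) = [15; (30)] with period length k = 1.
k is odd, so (p_{k-1}, q_{k-1}) only solves x^2 - 226y^2 = -1 and the fundamental solution of x^2 - 226y^2 = 1 is (p_{2k-1}, q_{2k-1}) = (p_1, q_1); compute convergents through index 1, running through the period twice.
Convergents (p_i = a_i*p_{i-1} + p_{i-2}, q_i = a_i*q_{i-1} + q_{i-2} with p_{-2}=0, p_{-1}=1, q_{-2}=1, q_{-1}=0):
  i=0: a_0=15, p_0 = 15*1 + 0 = 15, q_0 = 15*0 + 1 = 1.
  i=1: a_1=30, p_1 = 30*15 + 1 = 451, q_1 = 30*1 + 0 = 30.
Indeed p_0^2 - 226*q_0^2 = 225 - 226 = -1, not +1.
Check: 451^2 - 226*30^2 = 203401 - 203400 = 1, so (x, y) = (451, 30) solves the equation, and by the theorem it is the least positive solution.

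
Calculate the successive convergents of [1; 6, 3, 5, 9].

Using the convergent recurrence p_i = a_i*p_{i-1} + p_{i-2}, q_i = a_i*q_{i-1} + q_{i-2} with p_{-2}=0, p_{-1}=1, q_{-2}=1, q_{-1}=0:
  i=0: a_0=1, p_0 = 1*1 + 0 = 1, q_0 = 1*0 + 1 = 1.
  i=1: a_1=6, p_1 = 6*1 + 1 = 7, q_1 = 6*1 + 0 = 6.
  i=2: a_2=3, p_2 = 3*7 + 1 = 22, q_2 = 3*6 + 1 = 19.
  i=3: a_3=5, p_3 = 5*22 + 7 = 117, q_3 = 5*19 + 6 = 101.
  i=4: a_4=9, p_4 = 9*117 + 22 = 1075, q_4 = 9*101 + 19 = 928.

1/1, 7/6, 22/19, 117/101, 1075/928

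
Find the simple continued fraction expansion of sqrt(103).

Write x_i = (sqrt(103) + m_i)/d_i with (m_0, d_0) = (0, 1). a_0 = floor(sqrt(103)) = 10, since 10^2 = 100 <= 103 < 121 = 11^2.
Iterate m_{i+1} = d_i*a_i - m_i, d_{i+1} = (103 - m_{i+1}^2)/d_i, a_{i+1} = floor((a_0 + m_{i+1})/d_{i+1}):
  m_1 = 1*10 - 0 = 10, d_1 = (103 - 10^2)/1 = 3/1 = 3, a_1 = floor((10 + 10)/3) = 6.
  m_2 = 3*6 - 10 = 8, d_2 = (103 - 8^2)/3 = 39/3 = 13, a_2 = floor((10 + 8)/13) = 1.
  m_3 = 13*1 - 8 = 5, d_3 = (103 - 5^2)/13 = 78/13 = 6, a_3 = floor((10 + 5)/6) = 2.
  m_4 = 6*2 - 5 = 7, d_4 = (103 - 7^2)/6 = 54/6 = 9, a_4 = floor((10 + 7)/9) = 1.
  m_5 = 9*1 - 7 = 2, d_5 = (103 - 2^2)/9 = 99/9 = 11, a_5 = floor((10 + 2)/11) = 1.
  m_6 = 11*1 - 2 = 9, d_6 = (103 - 9^2)/11 = 22/11 = 2, a_6 = floor((10 + 9)/2) = 9.
  m_7 = 2*9 - 9 = 9, d_7 = (103 - 9^2)/2 = 22/2 = 11, a_7 = floor((10 + 9)/11) = 1.
  m_8 = 11*1 - 9 = 2, d_8 = (103 - 2^2)/11 = 99/11 = 9, a_8 = floor((10 + 2)/9) = 1.
  m_9 = 9*1 - 2 = 7, d_9 = (103 - 7^2)/9 = 54/9 = 6, a_9 = floor((10 + 7)/6) = 2.
  m_10 = 6*2 - 7 = 5, d_10 = (103 - 5^2)/6 = 78/6 = 13, a_10 = floor((10 + 5)/13) = 1.
  m_11 = 13*1 - 5 = 8, d_11 = (103 - 8^2)/13 = 39/13 = 3, a_11 = floor((10 + 8)/3) = 6.
  m_12 = 3*6 - 8 = 10, d_12 = (103 - 10^2)/3 = 3/3 = 1, a_12 = floor((10 + 10)/1) = 20.
  m_13 = 1*20 - 10 = 10, d_13 = (103 - 10^2)/1 = 3/1 = 3: (m_13, d_13) = (m_1, d_1) = (10, 3), so from here the quotients repeat a_1, ..., a_12; the period length is 12.
Hence the expansion of sqrt(103) is a_0 = 10 followed by the repeating block 6, 1, 2, 1, 1, 9, 1, 1, 2, 1, 6, 20 (period 12).

[10; (6, 1, 2, 1, 1, 9, 1, 1, 2, 1, 6, 20)]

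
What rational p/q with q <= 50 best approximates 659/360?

86/47

Expand x = 659/360 as a continued fraction with the Euclidean algorithm:
  659 = 1*360 + 299, so a_0 = 1.
  360 = 1*299 + 61, so a_1 = 1.
  299 = 4*61 + 55, so a_2 = 4.
  61 = 1*55 + 6, so a_3 = 1.
  55 = 9*6 + 1, so a_4 = 9.
  6 = 6*1 + 0, so a_5 = 6.
so x = [1; 1, 4, 1, 9, 6].
Convergents (p_i = a_i*p_{i-1} + p_{i-2}, q_i = a_i*q_{i-1} + q_{i-2} with p_{-2}=0, p_{-1}=1, q_{-2}=1, q_{-1}=0), until the denominator exceeds 50:
  i=0: a_0=1, p_0 = 1*1 + 0 = 1, q_0 = 1*0 + 1 = 1.
  i=1: a_1=1, p_1 = 1*1 + 1 = 2, q_1 = 1*1 + 0 = 1.
  i=2: a_2=4, p_2 = 4*2 + 1 = 9, q_2 = 4*1 + 1 = 5.
  i=3: a_3=1, p_3 = 1*9 + 2 = 11, q_3 = 1*5 + 1 = 6.
  i=4: a_4=9, p_4 = 9*11 + 9 = 108, q_4 = 9*6 + 5 = 59.
q_4 = 59 > 50, so the last convergent with denominator <= 50 is p_3/q_3 = 11/6.
The closest fraction with denominator <= 50 is either p_3/q_3 or the intermediate fraction (k*p_3 + p_2)/(k*q_3 + q_2) with the largest k >= 1 whose denominator stays <= 50; these approach x as k grows, and every other convergent or intermediate fraction in range is farther away.
Largest k: floor((50 - q_2)/q_3) = floor((50 - 5)/6) = 7.
That gives (7*11 + 9)/(7*6 + 5) = 86/47.
Compare the errors: |x - 11/6| = |659*6 - 11*360|/(360*6) = 6/2160, and |x - 86/47| = |659*47 - 86*360|/(360*47) = 13/16920.
Cross-multiplying, 13*2160 = 28080 < 101520 = 6*16920, so 13/16920 is smaller: the intermediate fraction 86/47 is closer to x than 11/6.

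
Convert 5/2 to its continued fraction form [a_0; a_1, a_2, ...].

Run the Euclidean algorithm on 5 and 2; the successive quotients are the partial quotients a_0, a_1, ... (each step inverts the fractional part left over by the previous one):
  5 = 2*2 + 1, so a_0 = 2.
  2 = 2*1 + 0, so a_1 = 2.
The remainder reaches 0 after 2 divisions, so the expansion has 2 partial quotients, read off in order.

[2; 2]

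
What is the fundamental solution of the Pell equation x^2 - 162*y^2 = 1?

First expand sqrt(162) as a continued fraction. With x_i = (sqrt(162) + m_i)/d_i and (m_0, d_0) = (0, 1): a_0 = floor(sqrt(162)) = 12, since 12^2 = 144 <= 162 < 169 = 13^2.
Iterate m_{i+1} = d_i*a_i - m_i, d_{i+1} = (162 - m_{i+1}^2)/d_i, a_{i+1} = floor((a_0 + m_{i+1})/d_{i+1}):
  m_1 = 1*12 - 0 = 12, d_1 = (162 - 12^2)/1 = 18/1 = 18, a_1 = floor((12 + 12)/18) = 1.
  m_2 = 18*1 - 12 = 6, d_2 = (162 - 6^2)/18 = 126/18 = 7, a_2 = floor((12 + 6)/7) = 2.
  m_3 = 7*2 - 6 = 8, d_3 = (162 - 8^2)/7 = 98/7 = 14, a_3 = floor((12 + 8)/14) = 1.
  m_4 = 14*1 - 8 = 6, d_4 = (162 - 6^2)/14 = 126/14 = 9, a_4 = floor((12 + 6)/9) = 2.
  m_5 = 9*2 - 6 = 12, d_5 = (162 - 12^2)/9 = 18/9 = 2, a_5 = floor((12 + 12)/2) = 12.
  m_6 = 2*12 - 12 = 12, d_6 = (162 - 12^2)/2 = 18/2 = 9, a_6 = floor((12 + 12)/9) = 2.
  m_7 = 9*2 - 12 = 6, d_7 = (162 - 6^2)/9 = 126/9 = 14, a_7 = floor((12 + 6)/14) = 1.
  m_8 = 14*1 - 6 = 8, d_8 = (162 - 8^2)/14 = 98/14 = 7, a_8 = floor((12 + 8)/7) = 2.
  m_9 = 7*2 - 8 = 6, d_9 = (162 - 6^2)/7 = 126/7 = 18, a_9 = floor((12 + 6)/18) = 1.
  m_10 = 18*1 - 6 = 12, d_10 = (162 - 12^2)/18 = 18/18 = 1, a_10 = floor((12 + 12)/1) = 24.
  m_11 = 1*24 - 12 = 12, d_11 = (162 - 12^2)/1 = 18/1 = 18: (m_11, d_11) = (m_1, d_1) = (12, 18), so from here the quotients repeat a_1, ..., a_10; the period length is 10.
So sqrt(162) = [12; (1, 2, 1, 2, 12, 2, 1, 2, 1, 24)] with period length k = 10.
k is even, so the fundamental solution of x^2 - 162y^2 = 1 is (p_{k-1}, q_{k-1}) = (p_9, q_9); compute convergents through index 9.
Convergents (p_i = a_i*p_{i-1} + p_{i-2}, q_i = a_i*q_{i-1} + q_{i-2} with p_{-2}=0, p_{-1}=1, q_{-2}=1, q_{-1}=0):
  i=0: a_0=12, p_0 = 12*1 + 0 = 12, q_0 = 12*0 + 1 = 1.
  i=1: a_1=1, p_1 = 1*12 + 1 = 13, q_1 = 1*1 + 0 = 1.
  i=2: a_2=2, p_2 = 2*13 + 12 = 38, q_2 = 2*1 + 1 = 3.
  i=3: a_3=1, p_3 = 1*38 + 13 = 51, q_3 = 1*3 + 1 = 4.
  i=4: a_4=2, p_4 = 2*51 + 38 = 140, q_4 = 2*4 + 3 = 11.
  i=5: a_5=12, p_5 = 12*140 + 51 = 1731, q_5 = 12*11 + 4 = 136.
  i=6: a_6=2, p_6 = 2*1731 + 140 = 3602, q_6 = 2*136 + 11 = 283.
  i=7: a_7=1, p_7 = 1*3602 + 1731 = 5333, q_7 = 1*283 + 136 = 419.
  i=8: a_8=2, p_8 = 2*5333 + 3602 = 14268, q_8 = 2*419 + 283 = 1121.
  i=9: a_9=1, p_9 = 1*14268 + 5333 = 19601, q_9 = 1*1121 + 419 = 1540.
Check: 19601^2 - 162*1540^2 = 384199201 - 384199200 = 1, so (x, y) = (19601, 1540) solves the equation, and by the theorem it is the least positive solution.

(x, y) = (19601, 1540)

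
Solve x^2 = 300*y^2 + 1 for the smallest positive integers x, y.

First expand sqrt(300) as a continued fraction. With x_i = (sqrt(300) + m_i)/d_i and (m_0, d_0) = (0, 1): a_0 = floor(sqrt(300)) = 17, since 17^2 = 289 <= 300 < 324 = 18^2.
Iterate m_{i+1} = d_i*a_i - m_i, d_{i+1} = (300 - m_{i+1}^2)/d_i, a_{i+1} = floor((a_0 + m_{i+1})/d_{i+1}):
  m_1 = 1*17 - 0 = 17, d_1 = (300 - 17^2)/1 = 11/1 = 11, a_1 = floor((17 + 17)/11) = 3.
  m_2 = 11*3 - 17 = 16, d_2 = (300 - 16^2)/11 = 44/11 = 4, a_2 = floor((17 + 16)/4) = 8.
  m_3 = 4*8 - 16 = 16, d_3 = (300 - 16^2)/4 = 44/4 = 11, a_3 = floor((17 + 16)/11) = 3.
  m_4 = 11*3 - 16 = 17, d_4 = (300 - 17^2)/11 = 11/11 = 1, a_4 = floor((17 + 17)/1) = 34.
  m_5 = 1*34 - 17 = 17, d_5 = (300 - 17^2)/1 = 11/1 = 11: (m_5, d_5) = (m_1, d_1) = (17, 11), so from here the quotients repeat a_1, ..., a_4; the period length is 4.
So sqrt(300) = [17; (3, 8, 3, 34)] with period length k = 4.
k is even, so the fundamental solution of x^2 - 300y^2 = 1 is (p_{k-1}, q_{k-1}) = (p_3, q_3); compute convergents through index 3.
Convergents (p_i = a_i*p_{i-1} + p_{i-2}, q_i = a_i*q_{i-1} + q_{i-2} with p_{-2}=0, p_{-1}=1, q_{-2}=1, q_{-1}=0):
  i=0: a_0=17, p_0 = 17*1 + 0 = 17, q_0 = 17*0 + 1 = 1.
  i=1: a_1=3, p_1 = 3*17 + 1 = 52, q_1 = 3*1 + 0 = 3.
  i=2: a_2=8, p_2 = 8*52 + 17 = 433, q_2 = 8*3 + 1 = 25.
  i=3: a_3=3, p_3 = 3*433 + 52 = 1351, q_3 = 3*25 + 3 = 78.
Check: 1351^2 - 300*78^2 = 1825201 - 1825200 = 1, so (x, y) = (1351, 78) solves the equation, and by the theorem it is the least positive solution.

(x, y) = (1351, 78)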